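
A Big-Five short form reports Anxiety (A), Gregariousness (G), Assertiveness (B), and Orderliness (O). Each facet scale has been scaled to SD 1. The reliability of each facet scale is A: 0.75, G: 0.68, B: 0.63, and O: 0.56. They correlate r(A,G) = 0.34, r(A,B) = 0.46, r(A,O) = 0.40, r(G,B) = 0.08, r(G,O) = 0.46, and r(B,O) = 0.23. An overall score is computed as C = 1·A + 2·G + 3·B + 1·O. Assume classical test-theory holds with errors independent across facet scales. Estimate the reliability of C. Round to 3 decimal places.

Var(C) = 1 + 2² + 3² + 1 + 2·[2·0.34 + 3·0.46 + 0.40 + 6·0.08 + 2·0.46 + 3·0.23] = 15 + 9.1 = 24.1.
With uncorrelated errors the cross-covariances are all true-score covariance, so they carry over unchanged; only the diagonal terms shrink to ρᵢσᵢ².
True-score variance = [0.75 + 2²·0.68 + 3²·0.63 + 0.56] + 9.1 = 9.7 + 9.1 = 18.8.
Reliability = 18.8 / 24.1 = 0.780.

0.780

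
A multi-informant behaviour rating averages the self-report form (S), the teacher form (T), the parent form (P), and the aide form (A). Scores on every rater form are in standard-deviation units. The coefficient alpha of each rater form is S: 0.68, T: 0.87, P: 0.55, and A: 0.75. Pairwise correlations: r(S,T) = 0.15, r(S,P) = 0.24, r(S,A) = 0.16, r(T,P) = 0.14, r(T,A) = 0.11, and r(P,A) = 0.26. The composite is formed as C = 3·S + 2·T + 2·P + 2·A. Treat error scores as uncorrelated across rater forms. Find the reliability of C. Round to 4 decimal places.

Var(C) = 3² + 2² + 2² + 2² + 2·[6·0.15 + 6·0.24 + 6·0.16 + 4·0.14 + 4·0.11 + 4·0.26] = 21 + 10.68 = 31.68.
Under uncorrelated errors the observed covariances equal the true-score covariances, so only the own-variance terms attenuate.
True-score variance = [3²·0.68 + 2²·0.87 + 2²·0.55 + 2²·0.75] + 10.68 = 14.8 + 10.68 = 25.48.
Reliability = 25.48 / 31.68 = 0.8043.

0.8043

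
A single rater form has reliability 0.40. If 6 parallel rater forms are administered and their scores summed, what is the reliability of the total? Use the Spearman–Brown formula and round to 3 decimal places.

0.800

ρ_k = kρ / (1 + (k−1)ρ) = 6·0.40 / (1 + 5·0.40) = 2.400 / 3.000 = 0.800.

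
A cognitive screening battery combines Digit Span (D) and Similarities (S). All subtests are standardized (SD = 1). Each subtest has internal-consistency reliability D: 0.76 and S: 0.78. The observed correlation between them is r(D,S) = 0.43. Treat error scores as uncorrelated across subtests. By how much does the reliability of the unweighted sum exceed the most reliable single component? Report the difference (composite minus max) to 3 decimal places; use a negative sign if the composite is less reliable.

Var(sum) = 2 + 0.86 = 2.86; true-score variance = 1.54 + 0.86 = 2.4; composite reliability = 0.8392.
Max component reliability = 0.7800.
Difference = 0.8392 − 0.7800 = 0.059.

0.059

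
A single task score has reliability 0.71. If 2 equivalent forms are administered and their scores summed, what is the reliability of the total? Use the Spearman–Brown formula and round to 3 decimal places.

ρ_k = kρ / (1 + (k−1)ρ) = 2·0.71 / (1 + 1·0.71) = 1.420 / 1.710 = 0.830.

0.830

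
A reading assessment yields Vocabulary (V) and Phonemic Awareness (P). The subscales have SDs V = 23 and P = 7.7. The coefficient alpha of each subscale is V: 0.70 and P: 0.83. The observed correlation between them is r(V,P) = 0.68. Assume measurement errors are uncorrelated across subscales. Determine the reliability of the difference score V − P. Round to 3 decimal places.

Var(V−P) = 23² + 7.7² − 2·23·7.7·0.68 = 588.29 − 240.856 = 347.434.
Because errors are independent across components, Cov(Tᵢ,Tⱼ) = Cov(Xᵢ,Xⱼ); the off-diagonal part of the true-score variance is the same as above.
True-score variance = [23²·0.70 + 7.7²·0.83] − 240.856 = 419.511 − 240.856 = 178.655.
Reliability = 178.655 / 347.434 = 0.514.

0.514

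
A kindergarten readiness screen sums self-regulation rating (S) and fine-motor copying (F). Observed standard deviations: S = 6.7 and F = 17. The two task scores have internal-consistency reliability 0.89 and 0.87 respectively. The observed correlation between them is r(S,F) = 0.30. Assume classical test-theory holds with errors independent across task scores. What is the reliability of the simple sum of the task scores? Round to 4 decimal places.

0.8943

Var(S+F) = 6.7² + 17² + 2·[6.7·17·0.30] = 333.89 + 68.34 = 402.23.
Under uncorrelated errors the observed covariances equal the true-score covariances, so only the own-variance terms attenuate.
True-score variance = [6.7²·0.89 + 17²·0.87] + 68.34 = 291.382 + 68.34 = 359.722.
Reliability = 359.722 / 402.23 = 0.8943.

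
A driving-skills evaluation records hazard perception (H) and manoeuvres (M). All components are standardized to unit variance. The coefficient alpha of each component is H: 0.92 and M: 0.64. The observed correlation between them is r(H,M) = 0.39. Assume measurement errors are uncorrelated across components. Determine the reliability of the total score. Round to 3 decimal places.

0.842

Var(H+M) = 2 + 2·[0.39] = 2 + 0.78 = 2.78.
Because errors are independent across components, Cov(Tᵢ,Tⱼ) = Cov(Xᵢ,Xⱼ); the off-diagonal part of the true-score variance is the same as above.
True-score variance = [0.92 + 0.64] + 0.78 = 1.56 + 0.78 = 2.34.
Reliability = 2.34 / 2.78 = 0.842.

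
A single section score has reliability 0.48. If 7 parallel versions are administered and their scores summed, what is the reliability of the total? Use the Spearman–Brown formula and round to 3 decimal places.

ρ_k = kρ / (1 + (k−1)ρ) = 7·0.48 / (1 + 6·0.48) = 3.360 / 3.880 = 0.866.

0.866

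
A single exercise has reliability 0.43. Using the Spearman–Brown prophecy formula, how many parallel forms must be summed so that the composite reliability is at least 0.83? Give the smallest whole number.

k ≥ ρ*(1−ρ₁)/(ρ₁(1−ρ*)) = 0.83·0.57 / (0.43·0.17) = 6.472.
Smallest integer k = 7.

7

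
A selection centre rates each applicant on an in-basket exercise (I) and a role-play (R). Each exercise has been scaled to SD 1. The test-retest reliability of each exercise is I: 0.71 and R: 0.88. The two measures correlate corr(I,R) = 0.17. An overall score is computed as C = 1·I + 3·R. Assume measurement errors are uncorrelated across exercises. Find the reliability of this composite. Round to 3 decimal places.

Var(C) = 1 + 3² + 2·[3·0.17] = 10 + 1.02 = 11.02.
Because errors are independent across components, Cov(Tᵢ,Tⱼ) = Cov(Xᵢ,Xⱼ); the off-diagonal part of the true-score variance is the same as above.
True-score variance = [0.71 + 3²·0.88] + 1.02 = 8.63 + 1.02 = 9.65.
Reliability = 9.65 / 11.02 = 0.876.

0.876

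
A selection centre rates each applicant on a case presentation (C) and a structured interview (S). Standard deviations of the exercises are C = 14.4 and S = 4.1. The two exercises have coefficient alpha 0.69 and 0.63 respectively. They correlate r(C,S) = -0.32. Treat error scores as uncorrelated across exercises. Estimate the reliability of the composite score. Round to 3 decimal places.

0.622

Var(C+S) = 14.4² + 4.1² + 2·[14.4·4.1·(-0.32)] = 224.17 − 37.7856 = 186.384.
With uncorrelated errors the cross-covariances are all true-score covariance, so they carry over unchanged; only the diagonal terms shrink to ρᵢσᵢ².
True-score variance = [14.4²·0.69 + 4.1²·0.63] − 37.7856 = 153.669 − 37.7856 = 115.883.
Reliability = 115.883 / 186.384 = 0.622.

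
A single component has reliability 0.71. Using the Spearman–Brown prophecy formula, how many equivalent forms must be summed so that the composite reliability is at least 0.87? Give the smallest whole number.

3

k ≥ ρ*(1−ρ₁)/(ρ₁(1−ρ*)) = 0.87·0.29 / (0.71·0.13) = 2.733.
Smallest integer k = 3.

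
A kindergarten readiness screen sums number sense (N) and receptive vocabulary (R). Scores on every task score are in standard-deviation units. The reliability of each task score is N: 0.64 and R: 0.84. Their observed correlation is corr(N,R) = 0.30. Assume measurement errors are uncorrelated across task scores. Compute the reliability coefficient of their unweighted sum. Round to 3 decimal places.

Var(N+R) = 2 + 2·[0.30] = 2 + 0.6 = 2.6.
Because errors are independent across components, Cov(Tᵢ,Tⱼ) = Cov(Xᵢ,Xⱼ); the off-diagonal part of the true-score variance is the same as above.
True-score variance = [0.64 + 0.84] + 0.6 = 1.48 + 0.6 = 2.08.
Reliability = 2.08 / 2.6 = 0.800.

0.800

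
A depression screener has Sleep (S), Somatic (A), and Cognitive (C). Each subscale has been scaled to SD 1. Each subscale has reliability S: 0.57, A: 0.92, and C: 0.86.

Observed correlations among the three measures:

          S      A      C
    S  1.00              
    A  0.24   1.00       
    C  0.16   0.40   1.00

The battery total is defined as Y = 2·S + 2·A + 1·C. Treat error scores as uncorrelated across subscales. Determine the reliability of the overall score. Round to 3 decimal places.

Var(Y) = 2² + 2² + 1 + 2·[4·0.24 + 2·0.16 + 2·0.40] = 9 + 4.16 = 13.16.
Under uncorrelated errors the observed covariances equal the true-score covariances, so only the own-variance terms attenuate.
True-score variance = [2²·0.57 + 2²·0.92 + 0.86] + 4.16 = 6.82 + 4.16 = 10.98.
Reliability = 10.98 / 13.16 = 0.834.

0.834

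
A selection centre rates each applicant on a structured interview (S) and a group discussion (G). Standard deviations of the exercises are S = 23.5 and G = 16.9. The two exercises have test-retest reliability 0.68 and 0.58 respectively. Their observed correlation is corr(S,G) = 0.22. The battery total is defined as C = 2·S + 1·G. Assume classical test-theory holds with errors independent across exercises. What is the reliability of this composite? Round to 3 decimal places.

Var(C) = 2²·23.5² + 16.9² + 2·[2·23.5·16.9·0.22] = 2494.61 + 349.492 = 2844.1.
With uncorrelated errors the cross-covariances are all true-score covariance, so they carry over unchanged; only the diagonal terms shrink to ρᵢσᵢ².
True-score variance = [2²·23.5²·0.68 + 16.9²·0.58] + 349.492 = 1667.77 + 349.492 = 2017.27.
Reliability = 2017.27 / 2844.1 = 0.709.

0.709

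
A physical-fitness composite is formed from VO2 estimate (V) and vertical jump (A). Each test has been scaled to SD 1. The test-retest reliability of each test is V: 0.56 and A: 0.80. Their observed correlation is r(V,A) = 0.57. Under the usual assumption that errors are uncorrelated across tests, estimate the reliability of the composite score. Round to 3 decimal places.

Var(V+A) = 2 + 2·[0.57] = 2 + 1.14 = 3.14.
With uncorrelated errors the cross-covariances are all true-score covariance, so they carry over unchanged; only the diagonal terms shrink to ρᵢσᵢ².
True-score variance = [0.56 + 0.80] + 1.14 = 1.36 + 1.14 = 2.5.
Reliability = 2.5 / 3.14 = 0.796.

0.796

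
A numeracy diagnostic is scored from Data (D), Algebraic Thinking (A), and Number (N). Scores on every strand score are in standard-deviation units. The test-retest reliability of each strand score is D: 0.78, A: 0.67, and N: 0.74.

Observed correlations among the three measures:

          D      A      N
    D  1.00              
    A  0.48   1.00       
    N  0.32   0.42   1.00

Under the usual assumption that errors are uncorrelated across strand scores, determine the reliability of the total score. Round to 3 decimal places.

Var(D+A+N) = 3 + 2·[0.48 + 0.32 + 0.42] = 3 + 2.44 = 5.44.
Under uncorrelated errors the observed covariances equal the true-score covariances, so only the own-variance terms attenuate.
True-score variance = [0.78 + 0.67 + 0.74] + 2.44 = 2.19 + 2.44 = 4.63.
Reliability = 4.63 / 5.44 = 0.851.

0.851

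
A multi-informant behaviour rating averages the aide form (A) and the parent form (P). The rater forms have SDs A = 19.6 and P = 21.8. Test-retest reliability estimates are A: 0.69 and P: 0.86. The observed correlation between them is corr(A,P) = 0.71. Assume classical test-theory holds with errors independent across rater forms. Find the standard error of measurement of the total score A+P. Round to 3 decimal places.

Var(total) = 859.4 + 606.738 = 1466.14.
True-score variance = 673.777 + 606.738 = 1280.51, so reliability = 0.8734.
Error variance = 1466.14 − 1280.51 = 185.623; SEM = √185.623 = 13.624.

13.624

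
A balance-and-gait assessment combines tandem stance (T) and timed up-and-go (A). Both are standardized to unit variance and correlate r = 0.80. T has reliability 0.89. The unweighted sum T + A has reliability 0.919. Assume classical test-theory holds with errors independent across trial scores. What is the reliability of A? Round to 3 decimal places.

0.818

Var(T+A) = 2 + 2·0.80 = 3.600.
True-score variance = ρ_T + ρ_A + 2·0.80, so 0.919 = (0.89 + ρ_A + 1.60) / 3.600.
ρ_A = 0.919·3.600 − 0.89 − 1.60 = 0.818.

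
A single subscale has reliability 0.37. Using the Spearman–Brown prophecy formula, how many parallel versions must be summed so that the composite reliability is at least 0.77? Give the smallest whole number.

k ≥ ρ*(1−ρ₁)/(ρ₁(1−ρ*)) = 0.77·0.63 / (0.37·0.23) = 5.700.
Smallest integer k = 6.

6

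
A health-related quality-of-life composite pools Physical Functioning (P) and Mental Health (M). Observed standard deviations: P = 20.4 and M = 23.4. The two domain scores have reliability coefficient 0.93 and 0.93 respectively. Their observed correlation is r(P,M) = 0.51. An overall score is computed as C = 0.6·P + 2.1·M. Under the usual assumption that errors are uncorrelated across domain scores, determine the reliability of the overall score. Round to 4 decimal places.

Var(C) = 0.6²·20.4² + 2.1²·23.4² + 2·[1.26·20.4·23.4·0.51] = 2564.56 + 613.503 = 3178.06.
With uncorrelated errors the cross-covariances are all true-score covariance, so they carry over unchanged; only the diagonal terms shrink to ρᵢσᵢ².
True-score variance = [0.6²·20.4²·0.93 + 2.1²·23.4²·0.93] + 613.503 = 2385.04 + 613.503 = 2998.54.
Reliability = 2998.54 / 3178.06 = 0.9435.

0.9435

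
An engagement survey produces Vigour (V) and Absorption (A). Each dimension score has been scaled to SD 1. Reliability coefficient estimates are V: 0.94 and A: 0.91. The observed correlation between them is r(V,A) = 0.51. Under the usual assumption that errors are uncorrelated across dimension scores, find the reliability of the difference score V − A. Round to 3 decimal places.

0.847

Var(V−A) = 1 + 1 − 2·0.51 = 2 − 1.02 = 0.98.
With uncorrelated errors the cross-covariances are all true-score covariance, so they carry over unchanged; only the diagonal terms shrink to ρᵢσᵢ².
True-score variance = [0.94 + 0.91] − 1.02 = 1.85 − 1.02 = 0.83.
Reliability = 0.83 / 0.98 = 0.847.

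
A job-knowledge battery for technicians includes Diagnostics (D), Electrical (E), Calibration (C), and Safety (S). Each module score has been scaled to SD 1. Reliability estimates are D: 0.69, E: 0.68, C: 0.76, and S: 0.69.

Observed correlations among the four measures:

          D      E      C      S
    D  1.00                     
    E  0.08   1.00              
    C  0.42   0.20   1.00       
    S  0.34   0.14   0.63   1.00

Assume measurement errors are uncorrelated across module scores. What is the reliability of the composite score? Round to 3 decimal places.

0.845

Var(D+E+C+S) = 4 + 2·[0.08 + 0.42 + 0.34 + 0.20 + 0.14 + 0.63] = 4 + 3.62 = 7.62.
Because errors are independent across components, Cov(Tᵢ,Tⱼ) = Cov(Xᵢ,Xⱼ); the off-diagonal part of the true-score variance is the same as above.
True-score variance = [0.69 + 0.68 + 0.76 + 0.69] + 3.62 = 2.82 + 3.62 = 6.44.
Reliability = 6.44 / 7.62 = 0.845.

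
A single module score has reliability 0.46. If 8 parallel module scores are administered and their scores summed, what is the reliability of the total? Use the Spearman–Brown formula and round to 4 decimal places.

0.8720

ρ_k = kρ / (1 + (k−1)ρ) = 8·0.46 / (1 + 7·0.46) = 3.680 / 4.220 = 0.8720.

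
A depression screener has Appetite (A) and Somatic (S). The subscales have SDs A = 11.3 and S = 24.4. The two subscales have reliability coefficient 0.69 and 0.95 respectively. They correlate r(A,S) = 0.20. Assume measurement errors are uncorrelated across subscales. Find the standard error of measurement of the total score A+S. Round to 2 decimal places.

Var(total) = 723.05 + 110.288 = 833.338.
True-score variance = 653.698 + 110.288 = 763.986, so reliability = 0.9168.
Error variance = 833.338 − 763.986 = 69.3519; SEM = √69.3519 = 8.33.

8.33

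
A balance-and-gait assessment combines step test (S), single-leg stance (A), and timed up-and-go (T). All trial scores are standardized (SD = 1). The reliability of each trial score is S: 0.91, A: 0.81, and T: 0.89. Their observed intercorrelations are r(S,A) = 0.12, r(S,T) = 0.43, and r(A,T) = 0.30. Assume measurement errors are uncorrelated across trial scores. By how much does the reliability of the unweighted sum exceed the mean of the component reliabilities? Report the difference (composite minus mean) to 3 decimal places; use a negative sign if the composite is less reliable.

0.047

Var(sum) = 3 + 1.7 = 4.7; true-score variance = 2.61 + 1.7 = 4.31; composite reliability = 0.9170.
Mean component reliability = 0.8700.
Difference = 0.9170 − 0.8700 = 0.047.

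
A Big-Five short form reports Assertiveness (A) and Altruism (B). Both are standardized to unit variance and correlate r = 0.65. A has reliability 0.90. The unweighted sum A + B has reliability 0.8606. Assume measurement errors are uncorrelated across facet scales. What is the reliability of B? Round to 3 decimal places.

Var(A+B) = 2 + 2·0.65 = 3.300.
True-score variance = ρ_A + ρ_B + 2·0.65, so 0.8606 = (0.90 + ρ_B + 1.30) / 3.300.
ρ_B = 0.8606·3.300 − 0.90 − 1.30 = 0.640.

0.640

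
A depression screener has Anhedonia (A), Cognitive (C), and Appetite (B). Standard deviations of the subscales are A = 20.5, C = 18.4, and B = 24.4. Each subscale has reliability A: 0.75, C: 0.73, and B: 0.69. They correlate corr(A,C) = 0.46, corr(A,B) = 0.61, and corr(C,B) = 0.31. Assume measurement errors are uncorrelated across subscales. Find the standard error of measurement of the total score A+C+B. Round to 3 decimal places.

Var(total) = 1354.17 + 1235.62 = 2589.79.
True-score variance = 973.135 + 1235.62 = 2208.76, so reliability = 0.8529.
Error variance = 2589.79 − 2208.76 = 381.035; SEM = √381.035 = 19.520.

19.520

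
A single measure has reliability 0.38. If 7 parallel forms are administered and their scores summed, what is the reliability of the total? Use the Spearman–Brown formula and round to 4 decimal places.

0.8110

ρ_k = kρ / (1 + (k−1)ρ) = 7·0.38 / (1 + 6·0.38) = 2.660 / 3.280 = 0.8110.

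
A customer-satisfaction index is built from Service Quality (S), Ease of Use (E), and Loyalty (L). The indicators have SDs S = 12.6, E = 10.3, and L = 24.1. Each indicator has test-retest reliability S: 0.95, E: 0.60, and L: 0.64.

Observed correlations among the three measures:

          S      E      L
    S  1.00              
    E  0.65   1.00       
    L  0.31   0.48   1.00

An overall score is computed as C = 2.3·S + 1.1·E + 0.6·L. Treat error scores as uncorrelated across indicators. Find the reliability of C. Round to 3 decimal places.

Var(C) = 2.3²·12.6² + 1.1²·10.3² + 0.6²·24.1² + 2·[2.53·12.6·10.3·0.65 + 1.38·12.6·24.1·0.31 + 0.66·10.3·24.1·0.48] = 1177.3 + 843.936 = 2021.24.
Under uncorrelated errors the observed covariances equal the true-score covariances, so only the own-variance terms attenuate.
True-score variance = [2.3²·12.6²·0.95 + 1.1²·10.3²·0.60 + 0.6²·24.1²·0.64] + 843.936 = 1008.69 + 843.936 = 1852.62.
Reliability = 1852.62 / 2021.24 = 0.917.

0.917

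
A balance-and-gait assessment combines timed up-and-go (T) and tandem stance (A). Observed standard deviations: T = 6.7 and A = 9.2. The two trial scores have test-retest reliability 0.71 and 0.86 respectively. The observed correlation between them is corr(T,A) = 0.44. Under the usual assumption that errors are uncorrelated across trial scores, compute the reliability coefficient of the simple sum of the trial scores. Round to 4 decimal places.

0.8647

Var(T+A) = 6.7² + 9.2² + 2·[6.7·9.2·0.44] = 129.53 + 54.2432 = 183.773.
Under uncorrelated errors the observed covariances equal the true-score covariances, so only the own-variance terms attenuate.
True-score variance = [6.7²·0.71 + 9.2²·0.86] + 54.2432 = 104.662 + 54.2432 = 158.905.
Reliability = 158.905 / 183.773 = 0.8647.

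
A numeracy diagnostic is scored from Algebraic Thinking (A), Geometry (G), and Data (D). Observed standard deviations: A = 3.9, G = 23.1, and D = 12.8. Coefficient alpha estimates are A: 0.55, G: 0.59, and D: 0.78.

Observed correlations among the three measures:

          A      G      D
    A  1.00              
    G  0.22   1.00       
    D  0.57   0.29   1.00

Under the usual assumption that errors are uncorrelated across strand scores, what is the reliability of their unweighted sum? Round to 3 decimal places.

Var(A+G+D) = 3.9² + 23.1² + 12.8² + 2·[3.9·23.1·0.22 + 3.9·12.8·0.57 + 23.1·12.8·0.29] = 712.66 + 268.043 = 980.703.
Because errors are independent across components, Cov(Tᵢ,Tⱼ) = Cov(Xᵢ,Xⱼ); the off-diagonal part of the true-score variance is the same as above.
True-score variance = [3.9²·0.55 + 23.1²·0.59 + 12.8²·0.78] + 268.043 = 450.991 + 268.043 = 719.033.
Reliability = 719.033 / 980.703 = 0.733.

0.733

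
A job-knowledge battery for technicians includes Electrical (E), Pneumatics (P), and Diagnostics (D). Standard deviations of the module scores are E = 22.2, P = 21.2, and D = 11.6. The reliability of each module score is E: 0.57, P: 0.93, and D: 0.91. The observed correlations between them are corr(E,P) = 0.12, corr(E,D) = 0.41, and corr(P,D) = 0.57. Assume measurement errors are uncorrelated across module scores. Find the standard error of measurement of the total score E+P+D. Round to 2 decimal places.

Var(total) = 1076.84 + 604.469 = 1681.31.
True-score variance = 821.348 + 604.469 = 1425.82, so reliability = 0.8480.
Error variance = 1681.31 − 1425.82 = 255.492; SEM = √255.492 = 15.98.

15.98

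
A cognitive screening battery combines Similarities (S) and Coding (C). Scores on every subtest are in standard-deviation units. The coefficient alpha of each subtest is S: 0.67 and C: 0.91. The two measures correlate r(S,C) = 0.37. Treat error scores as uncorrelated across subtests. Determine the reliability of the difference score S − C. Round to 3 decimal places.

Var(S−C) = 1 + 1 − 2·0.37 = 2 − 0.74 = 1.26.
Under uncorrelated errors the observed covariances equal the true-score covariances, so only the own-variance terms attenuate.
True-score variance = [0.67 + 0.91] − 0.74 = 1.58 − 0.74 = 0.84.
Reliability = 0.84 / 1.26 = 0.667.

0.667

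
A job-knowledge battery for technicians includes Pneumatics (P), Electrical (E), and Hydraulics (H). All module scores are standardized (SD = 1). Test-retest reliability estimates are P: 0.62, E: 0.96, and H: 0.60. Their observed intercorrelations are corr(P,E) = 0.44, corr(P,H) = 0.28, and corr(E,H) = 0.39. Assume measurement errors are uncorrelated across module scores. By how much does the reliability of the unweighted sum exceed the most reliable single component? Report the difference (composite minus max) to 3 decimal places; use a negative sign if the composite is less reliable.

Var(sum) = 3 + 2.22 = 5.22; true-score variance = 2.18 + 2.22 = 4.4; composite reliability = 0.8429.
Max component reliability = 0.9600.
Difference = 0.8429 − 0.9600 = -0.117.

-0.117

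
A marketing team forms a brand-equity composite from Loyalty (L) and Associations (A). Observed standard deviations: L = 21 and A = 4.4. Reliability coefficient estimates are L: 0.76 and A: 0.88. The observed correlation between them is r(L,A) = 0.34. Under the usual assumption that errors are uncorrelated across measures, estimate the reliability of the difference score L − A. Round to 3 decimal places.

Var(L−A) = 21² + 4.4² − 2·21·4.4·0.34 = 460.36 − 62.832 = 397.528.
With uncorrelated errors the cross-covariances are all true-score covariance, so they carry over unchanged; only the diagonal terms shrink to ρᵢσᵢ².
True-score variance = [21²·0.76 + 4.4²·0.88] − 62.832 = 352.197 − 62.832 = 289.365.
Reliability = 289.365 / 397.528 = 0.728.

0.728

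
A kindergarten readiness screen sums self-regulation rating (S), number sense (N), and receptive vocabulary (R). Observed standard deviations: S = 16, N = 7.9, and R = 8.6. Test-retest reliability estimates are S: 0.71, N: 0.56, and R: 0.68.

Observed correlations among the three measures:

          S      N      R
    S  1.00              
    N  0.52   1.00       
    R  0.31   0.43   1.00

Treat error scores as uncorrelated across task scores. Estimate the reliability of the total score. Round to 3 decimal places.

Var(S+N+R) = 16² + 7.9² + 8.6² + 2·[16·7.9·0.52 + 16·8.6·0.31 + 7.9·8.6·0.43] = 392.37 + 275.196 = 667.566.
With uncorrelated errors the cross-covariances are all true-score covariance, so they carry over unchanged; only the diagonal terms shrink to ρᵢσᵢ².
True-score variance = [16²·0.71 + 7.9²·0.56 + 8.6²·0.68] + 275.196 = 267.002 + 275.196 = 542.199.
Reliability = 542.199 / 667.566 = 0.812.

0.812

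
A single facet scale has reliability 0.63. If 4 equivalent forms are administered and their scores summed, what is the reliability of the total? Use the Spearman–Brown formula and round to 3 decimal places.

ρ_k = kρ / (1 + (k−1)ρ) = 4·0.63 / (1 + 3·0.63) = 2.520 / 2.890 = 0.872.

0.872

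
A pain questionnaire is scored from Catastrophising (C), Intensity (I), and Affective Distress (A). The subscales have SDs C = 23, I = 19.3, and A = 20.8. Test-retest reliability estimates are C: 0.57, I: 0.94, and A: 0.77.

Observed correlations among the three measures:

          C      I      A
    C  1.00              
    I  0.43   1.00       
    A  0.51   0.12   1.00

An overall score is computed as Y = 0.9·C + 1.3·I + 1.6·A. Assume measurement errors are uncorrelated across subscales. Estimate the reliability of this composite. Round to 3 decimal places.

Var(Y) = 0.9²·23² + 1.3²·19.3² + 1.6²·20.8² + 2·[1.17·23·19.3·0.43 + 1.44·23·20.8·0.51 + 2.08·19.3·20.8·0.12] = 2165.56 + 1349.72 = 3515.28.
With uncorrelated errors the cross-covariances are all true-score covariance, so they carry over unchanged; only the diagonal terms shrink to ρᵢσᵢ².
True-score variance = [0.9²·23²·0.57 + 1.3²·19.3²·0.94 + 1.6²·20.8²·0.77] + 1349.72 = 1688.8 + 1349.72 = 3038.52.
Reliability = 3038.52 / 3515.28 = 0.864.

0.864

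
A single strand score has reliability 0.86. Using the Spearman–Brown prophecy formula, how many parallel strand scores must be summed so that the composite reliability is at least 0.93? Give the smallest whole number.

k ≥ ρ*(1−ρ₁)/(ρ₁(1−ρ*)) = 0.93·0.14 / (0.86·0.07) = 2.163.
Smallest integer k = 3.

3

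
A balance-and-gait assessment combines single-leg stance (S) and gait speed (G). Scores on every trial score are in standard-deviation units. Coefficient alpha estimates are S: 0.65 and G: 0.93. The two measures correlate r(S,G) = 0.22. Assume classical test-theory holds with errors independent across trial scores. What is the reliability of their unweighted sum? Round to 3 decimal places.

0.828

Var(S+G) = 2 + 2·[0.22] = 2 + 0.44 = 2.44.
With uncorrelated errors the cross-covariances are all true-score covariance, so they carry over unchanged; only the diagonal terms shrink to ρᵢσᵢ².
True-score variance = [0.65 + 0.93] + 0.44 = 1.58 + 0.44 = 2.02.
Reliability = 2.02 / 2.44 = 0.828.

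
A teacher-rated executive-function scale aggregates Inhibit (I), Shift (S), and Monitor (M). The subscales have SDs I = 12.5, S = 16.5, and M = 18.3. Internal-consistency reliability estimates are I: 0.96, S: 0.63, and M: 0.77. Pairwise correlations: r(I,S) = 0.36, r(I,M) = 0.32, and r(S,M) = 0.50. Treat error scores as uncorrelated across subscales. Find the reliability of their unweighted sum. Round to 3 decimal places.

0.865

Var(I+S+M) = 12.5² + 16.5² + 18.3² + 2·[12.5·16.5·0.36 + 12.5·18.3·0.32 + 16.5·18.3·0.50] = 763.39 + 596.85 = 1360.24.
Because errors are independent across components, Cov(Tᵢ,Tⱼ) = Cov(Xᵢ,Xⱼ); the off-diagonal part of the true-score variance is the same as above.
True-score variance = [12.5²·0.96 + 16.5²·0.63 + 18.3²·0.77] + 596.85 = 579.383 + 596.85 = 1176.23.
Reliability = 1176.23 / 1360.24 = 0.865.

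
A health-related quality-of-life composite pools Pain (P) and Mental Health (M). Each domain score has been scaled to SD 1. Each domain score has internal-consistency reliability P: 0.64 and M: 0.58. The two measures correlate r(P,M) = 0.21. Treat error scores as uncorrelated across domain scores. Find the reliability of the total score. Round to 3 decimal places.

0.678

Var(P+M) = 2 + 2·[0.21] = 2 + 0.42 = 2.42.
Under uncorrelated errors the observed covariances equal the true-score covariances, so only the own-variance terms attenuate.
True-score variance = [0.64 + 0.58] + 0.42 = 1.22 + 0.42 = 1.64.
Reliability = 1.64 / 2.42 = 0.678.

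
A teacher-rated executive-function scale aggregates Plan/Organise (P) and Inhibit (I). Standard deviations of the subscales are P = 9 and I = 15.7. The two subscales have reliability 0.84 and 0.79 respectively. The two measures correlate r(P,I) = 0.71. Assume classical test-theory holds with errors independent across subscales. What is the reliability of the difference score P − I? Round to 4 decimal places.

Var(P−I) = 9² + 15.7² − 2·9·15.7·0.71 = 327.49 − 200.646 = 126.844.
Under uncorrelated errors the observed covariances equal the true-score covariances, so only the own-variance terms attenuate.
True-score variance = [9²·0.84 + 15.7²·0.79] − 200.646 = 262.767 − 200.646 = 62.1211.
Reliability = 62.1211 / 126.844 = 0.4897.

0.4897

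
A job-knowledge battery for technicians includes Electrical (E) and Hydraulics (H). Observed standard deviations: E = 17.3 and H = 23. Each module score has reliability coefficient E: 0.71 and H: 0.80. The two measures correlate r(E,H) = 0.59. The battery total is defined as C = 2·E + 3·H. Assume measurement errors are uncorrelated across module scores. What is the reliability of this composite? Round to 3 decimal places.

Var(C) = 2²·17.3² + 3²·23² + 2·[6·17.3·23·0.59] = 5958.16 + 2817.13 = 8775.29.
With uncorrelated errors the cross-covariances are all true-score covariance, so they carry over unchanged; only the diagonal terms shrink to ρᵢσᵢ².
True-score variance = [2²·17.3²·0.71 + 3²·23²·0.80] + 2817.13 = 4658.78 + 2817.13 = 7475.92.
Reliability = 7475.92 / 8775.29 = 0.852.

0.852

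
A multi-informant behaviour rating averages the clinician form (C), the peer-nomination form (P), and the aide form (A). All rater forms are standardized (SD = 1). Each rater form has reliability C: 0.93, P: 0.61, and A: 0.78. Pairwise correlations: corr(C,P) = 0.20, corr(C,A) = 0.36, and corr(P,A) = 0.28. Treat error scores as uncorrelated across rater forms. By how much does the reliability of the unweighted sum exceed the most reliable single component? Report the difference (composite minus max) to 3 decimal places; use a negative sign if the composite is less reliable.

Var(sum) = 3 + 1.68 = 4.68; true-score variance = 2.32 + 1.68 = 4; composite reliability = 0.8547.
Max component reliability = 0.9300.
Difference = 0.8547 − 0.9300 = -0.075.

-0.075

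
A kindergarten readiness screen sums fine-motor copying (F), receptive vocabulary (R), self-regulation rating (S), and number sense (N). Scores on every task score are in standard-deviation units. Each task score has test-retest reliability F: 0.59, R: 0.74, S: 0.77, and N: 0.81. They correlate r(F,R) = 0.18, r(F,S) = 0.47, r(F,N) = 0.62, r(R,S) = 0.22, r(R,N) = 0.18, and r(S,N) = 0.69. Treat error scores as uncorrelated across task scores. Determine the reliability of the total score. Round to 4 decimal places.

0.8750

Var(F+R+S+N) = 4 + 2·[0.18 + 0.47 + 0.62 + 0.22 + 0.18 + 0.69] = 4 + 4.72 = 8.72.
With uncorrelated errors the cross-covariances are all true-score covariance, so they carry over unchanged; only the diagonal terms shrink to ρᵢσᵢ².
True-score variance = [0.59 + 0.74 + 0.77 + 0.81] + 4.72 = 2.91 + 4.72 = 7.63.
Reliability = 7.63 / 8.72 = 0.8750.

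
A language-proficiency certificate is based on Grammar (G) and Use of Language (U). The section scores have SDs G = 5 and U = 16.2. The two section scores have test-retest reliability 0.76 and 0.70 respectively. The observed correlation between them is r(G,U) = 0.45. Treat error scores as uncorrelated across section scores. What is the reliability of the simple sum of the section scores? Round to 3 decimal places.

0.765

Var(G+U) = 5² + 16.2² + 2·[5·16.2·0.45] = 287.44 + 72.9 = 360.34.
With uncorrelated errors the cross-covariances are all true-score covariance, so they carry over unchanged; only the diagonal terms shrink to ρᵢσᵢ².
True-score variance = [5²·0.76 + 16.2²·0.70] + 72.9 = 202.708 + 72.9 = 275.608.
Reliability = 275.608 / 360.34 = 0.765.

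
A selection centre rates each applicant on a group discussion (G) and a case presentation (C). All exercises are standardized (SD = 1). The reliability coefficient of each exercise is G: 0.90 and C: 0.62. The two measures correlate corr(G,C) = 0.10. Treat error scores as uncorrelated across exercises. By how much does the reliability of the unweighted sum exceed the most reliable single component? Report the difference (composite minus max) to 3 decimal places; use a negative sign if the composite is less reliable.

-0.118

Var(sum) = 2 + 0.2 = 2.2; true-score variance = 1.52 + 0.2 = 1.72; composite reliability = 0.7818.
Max component reliability = 0.9000.
Difference = 0.7818 − 0.9000 = -0.118.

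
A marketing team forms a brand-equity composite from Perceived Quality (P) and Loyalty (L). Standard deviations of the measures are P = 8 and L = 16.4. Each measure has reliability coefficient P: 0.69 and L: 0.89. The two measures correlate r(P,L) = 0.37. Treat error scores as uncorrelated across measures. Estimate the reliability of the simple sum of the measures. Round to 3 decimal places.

Var(P+L) = 8² + 16.4² + 2·[8·16.4·0.37] = 332.96 + 97.088 = 430.048.
Because errors are independent across components, Cov(Tᵢ,Tⱼ) = Cov(Xᵢ,Xⱼ); the off-diagonal part of the true-score variance is the same as above.
True-score variance = [8²·0.69 + 16.4²·0.89] + 97.088 = 283.534 + 97.088 = 380.622.
Reliability = 380.622 / 430.048 = 0.885.

0.885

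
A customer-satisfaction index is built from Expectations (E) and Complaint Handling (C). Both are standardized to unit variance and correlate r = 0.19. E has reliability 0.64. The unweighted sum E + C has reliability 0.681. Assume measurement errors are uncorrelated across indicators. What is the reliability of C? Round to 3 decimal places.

Var(E+C) = 2 + 2·0.19 = 2.380.
True-score variance = ρ_E + ρ_C + 2·0.19, so 0.681 = (0.64 + ρ_C + 0.38) / 2.380.
ρ_C = 0.681·2.380 − 0.64 − 0.38 = 0.601.

0.601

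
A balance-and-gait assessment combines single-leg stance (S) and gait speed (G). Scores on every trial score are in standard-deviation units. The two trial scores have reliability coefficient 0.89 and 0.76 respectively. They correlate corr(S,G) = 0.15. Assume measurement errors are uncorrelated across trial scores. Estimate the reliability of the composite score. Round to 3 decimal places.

0.848

Var(S+G) = 2 + 2·[0.15] = 2 + 0.3 = 2.3.
Because errors are independent across components, Cov(Tᵢ,Tⱼ) = Cov(Xᵢ,Xⱼ); the off-diagonal part of the true-score variance is the same as above.
True-score variance = [0.89 + 0.76] + 0.3 = 1.65 + 0.3 = 1.95.
Reliability = 1.95 / 2.3 = 0.848.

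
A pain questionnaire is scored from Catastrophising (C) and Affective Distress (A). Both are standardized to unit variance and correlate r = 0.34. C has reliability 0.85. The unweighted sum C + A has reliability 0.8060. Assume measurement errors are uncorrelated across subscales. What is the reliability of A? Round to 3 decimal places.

0.630

Var(C+A) = 2 + 2·0.34 = 2.680.
True-score variance = ρ_C + ρ_A + 2·0.34, so 0.8060 = (0.85 + ρ_A + 0.68) / 2.680.
ρ_A = 0.8060·2.680 − 0.85 − 0.68 = 0.630.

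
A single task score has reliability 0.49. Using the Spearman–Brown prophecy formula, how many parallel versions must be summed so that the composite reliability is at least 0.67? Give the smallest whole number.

3

k ≥ ρ*(1−ρ₁)/(ρ₁(1−ρ*)) = 0.67·0.51 / (0.49·0.33) = 2.113.
Smallest integer k = 3.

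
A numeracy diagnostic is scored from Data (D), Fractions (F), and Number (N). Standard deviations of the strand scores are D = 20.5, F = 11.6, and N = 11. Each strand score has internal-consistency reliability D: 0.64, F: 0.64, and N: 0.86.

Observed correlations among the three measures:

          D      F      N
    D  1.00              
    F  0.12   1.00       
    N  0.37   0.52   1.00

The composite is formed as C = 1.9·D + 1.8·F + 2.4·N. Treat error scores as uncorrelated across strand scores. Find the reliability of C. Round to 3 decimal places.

Var(C) = 1.9²·20.5² + 1.8²·11.6² + 2.4²·11² + 2·[3.42·20.5·11.6·0.12 + 4.56·20.5·11·0.37 + 4.32·11.6·11·0.52] = 2650.04 + 1529.39 = 4179.43.
Under uncorrelated errors the observed covariances equal the true-score covariances, so only the own-variance terms attenuate.
True-score variance = [1.9²·20.5²·0.64 + 1.8²·11.6²·0.64 + 2.4²·11²·0.86] + 1529.39 = 1849.35 + 1529.39 = 3378.75.
Reliability = 3378.75 / 4179.43 = 0.808.

0.808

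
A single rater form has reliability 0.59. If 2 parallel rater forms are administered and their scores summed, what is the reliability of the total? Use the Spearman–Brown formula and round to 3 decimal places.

0.742

ρ_k = kρ / (1 + (k−1)ρ) = 2·0.59 / (1 + 1·0.59) = 1.180 / 1.590 = 0.742.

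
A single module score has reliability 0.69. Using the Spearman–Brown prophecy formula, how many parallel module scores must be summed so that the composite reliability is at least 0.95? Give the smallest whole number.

9

k ≥ ρ*(1−ρ₁)/(ρ₁(1−ρ*)) = 0.95·0.31 / (0.69·0.05) = 8.536.
Smallest integer k = 9.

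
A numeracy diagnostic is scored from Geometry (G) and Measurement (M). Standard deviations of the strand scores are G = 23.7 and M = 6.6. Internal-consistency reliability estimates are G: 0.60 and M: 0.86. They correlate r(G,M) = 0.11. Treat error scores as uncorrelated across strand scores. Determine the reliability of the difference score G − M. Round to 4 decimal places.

0.5957

Var(G−M) = 23.7² + 6.6² − 2·23.7·6.6·0.11 = 605.25 − 34.4124 = 570.838.
Under uncorrelated errors the observed covariances equal the true-score covariances, so only the own-variance terms attenuate.
True-score variance = [23.7²·0.60 + 6.6²·0.86] − 34.4124 = 374.476 − 34.4124 = 340.063.
Reliability = 340.063 / 570.838 = 0.5957.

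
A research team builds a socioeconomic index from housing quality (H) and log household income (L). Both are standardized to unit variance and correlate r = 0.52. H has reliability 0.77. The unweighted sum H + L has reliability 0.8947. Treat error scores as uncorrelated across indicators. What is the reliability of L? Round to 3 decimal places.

Var(H+L) = 2 + 2·0.52 = 3.040.
True-score variance = ρ_H + ρ_L + 2·0.52, so 0.8947 = (0.77 + ρ_L + 1.04) / 3.040.
ρ_L = 0.8947·3.040 − 0.77 − 1.04 = 0.910.

0.910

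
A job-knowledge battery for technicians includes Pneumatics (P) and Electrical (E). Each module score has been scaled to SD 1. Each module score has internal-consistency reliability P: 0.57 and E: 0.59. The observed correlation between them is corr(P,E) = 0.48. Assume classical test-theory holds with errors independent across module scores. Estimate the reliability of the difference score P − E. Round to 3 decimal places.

Var(P−E) = 1 + 1 − 2·0.48 = 2 − 0.96 = 1.04.
Under uncorrelated errors the observed covariances equal the true-score covariances, so only the own-variance terms attenuate.
True-score variance = [0.57 + 0.59] − 0.96 = 1.16 − 0.96 = 0.2.
Reliability = 0.2 / 1.04 = 0.192.

0.192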